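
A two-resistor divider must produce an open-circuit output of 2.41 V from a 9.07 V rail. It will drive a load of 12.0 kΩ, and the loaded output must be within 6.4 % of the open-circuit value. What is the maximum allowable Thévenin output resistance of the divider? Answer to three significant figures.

R_th ≤ 821 Ω

Loading drop = R_th/(R_th + R_L) ≤ 0.0640, so R_th ≤ R_L · ε/(1−ε) = 12.0 kΩ × 0.0640/0.9360 = 821 Ω.
(Any R1, R2 with R2/(R1+R2) = 0.266 and R1‖R2 ≤ 821 Ω will meet the spec.)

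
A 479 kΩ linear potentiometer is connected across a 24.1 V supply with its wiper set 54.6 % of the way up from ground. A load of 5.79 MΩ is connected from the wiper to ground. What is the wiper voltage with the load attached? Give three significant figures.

The wiper splits the pot into (1−α)R = 217.5 kΩ above and αR = 261.5 kΩ below.
Lower section ‖ load = 250.2 kΩ.
V_wiper = 24.1 × 250.2/(217.5 + 250.2) = 12.9 V.

V ≈ 12.9 V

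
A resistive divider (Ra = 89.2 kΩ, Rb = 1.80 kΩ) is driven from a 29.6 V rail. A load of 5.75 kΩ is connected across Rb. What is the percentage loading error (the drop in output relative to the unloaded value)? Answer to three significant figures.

23.5 %

Unloaded V = 29.6 × 1.80/91.00 = 0.5855 V.
Loaded: Rb‖R_L = 1.371 kΩ, giving V = 29.6 × 1.371/90.57 = 0.4480 V.
Drop = (0.5855 − 0.4480) / 0.5855 = 23.5 %.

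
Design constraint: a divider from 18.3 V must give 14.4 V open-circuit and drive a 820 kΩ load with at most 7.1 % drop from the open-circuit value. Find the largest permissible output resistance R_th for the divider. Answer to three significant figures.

R_th ≤ 62.7 kΩ

Loading drop = R_th/(R_th + R_L) ≤ 0.0710, so R_th ≤ R_L · ε/(1−ε) = 820 kΩ × 0.0710/0.9290 = 62.7 kΩ.
(Any R1, R2 with R2/(R1+R2) = 0.787 and R1‖R2 ≤ 62.7 kΩ will meet the spec.)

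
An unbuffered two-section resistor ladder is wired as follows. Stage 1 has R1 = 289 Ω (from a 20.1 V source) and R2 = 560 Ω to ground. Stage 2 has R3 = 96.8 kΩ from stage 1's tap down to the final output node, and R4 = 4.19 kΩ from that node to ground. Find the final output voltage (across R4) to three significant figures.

V_out ≈ 0.549 V

Stage 2 presents R3+R4 = 101000 Ω as a load on stage 1's tap.
Stage 1's lower leg becomes R2‖(R3+R4) = 556.9 Ω, so V_mid = 20.1 × 556.9/845.9 = 13.23 V.
Stage 2 is itself unloaded: V_out = V_mid × R4/(R3+R4) = 13.23 × 4190/101000 = 0.549 V.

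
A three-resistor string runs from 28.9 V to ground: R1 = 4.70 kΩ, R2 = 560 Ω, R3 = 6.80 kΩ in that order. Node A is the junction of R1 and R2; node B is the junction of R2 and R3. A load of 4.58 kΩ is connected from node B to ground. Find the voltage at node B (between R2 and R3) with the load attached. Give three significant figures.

At node B, R3 is in parallel with the load: R3‖R_L = 2737 Ω.
Below node A the resistance is R2 + (R3‖R_L) = 3297 Ω, so V_A = 28.9 × 3297/7997 = 11.91 V.
Then V_B = V_A × (R3‖R_L)/(R2 + R3‖R_L) = 11.91 × 2737/3297 = 9.89 V.

V ≈ 9.89 V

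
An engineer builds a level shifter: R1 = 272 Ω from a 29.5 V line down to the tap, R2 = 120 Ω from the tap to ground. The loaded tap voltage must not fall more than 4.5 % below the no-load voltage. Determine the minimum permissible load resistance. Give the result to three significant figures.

R_L(min) ≈ 1.77 kΩ

Output resistance R_th = R1‖R2 = (272 × 120)/392.0 = 83.27 Ω.
The fractional drop is R_th/(R_th + R_L); requiring this ≤ 0.0450 gives R_L ≥ R_th(1/0.0450 − 1) = 83.27 × 21.22 = 1.77 kΩ.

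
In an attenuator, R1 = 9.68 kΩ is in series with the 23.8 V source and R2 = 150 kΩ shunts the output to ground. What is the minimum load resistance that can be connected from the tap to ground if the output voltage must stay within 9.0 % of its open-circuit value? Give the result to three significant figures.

Output resistance R_th = R1‖R2 = (9.68 × 150)/159.7 = 9.093 kΩ.
The fractional drop is R_th/(R_th + R_L); requiring this ≤ 0.0900 gives R_L ≥ R_th(1/0.0900 − 1) = 9.093 × 10.11 = 91.9 kΩ.

R_L(min) ≈ 91.9 kΩ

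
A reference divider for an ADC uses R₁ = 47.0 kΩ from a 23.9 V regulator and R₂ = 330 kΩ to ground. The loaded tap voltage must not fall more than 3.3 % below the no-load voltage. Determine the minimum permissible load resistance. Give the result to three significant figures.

Output resistance R_th = R₁‖R₂ = (47.0 × 330)/377.0 = 41.14 kΩ.
The fractional drop is R_th/(R_th + R_L); requiring this ≤ 0.0330 gives R_L ≥ R_th(1/0.0330 − 1) = 41.14 × 29.30 = 1.21 MΩ.

R_L(min) ≈ 1.21 MΩ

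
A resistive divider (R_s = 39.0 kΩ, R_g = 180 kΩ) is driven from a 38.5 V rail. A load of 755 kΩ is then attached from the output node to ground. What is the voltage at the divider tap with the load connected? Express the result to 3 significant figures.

V_out ≈ 30.4 V

The load sits in parallel with R_g: R_g‖R_L = (180 × 755) / (180 + 755) = 145.3 kΩ.
V_out = 38.5 × 145.3 / (39.0 + 145.3) = 38.5 × 145.3/184.3 = 30.4 V.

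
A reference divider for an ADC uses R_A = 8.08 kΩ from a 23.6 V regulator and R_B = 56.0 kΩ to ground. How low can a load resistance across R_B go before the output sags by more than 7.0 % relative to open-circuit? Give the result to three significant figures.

Output resistance R_th = R_A‖R_B = (8.08 × 56.0)/64.08 = 7.061 kΩ.
The fractional drop is R_th/(R_th + R_L); requiring this ≤ 0.0700 gives R_L ≥ R_th(1/0.0700 − 1) = 7.061 × 13.29 = 93.8 kΩ.

R_L(min) ≈ 93.8 kΩ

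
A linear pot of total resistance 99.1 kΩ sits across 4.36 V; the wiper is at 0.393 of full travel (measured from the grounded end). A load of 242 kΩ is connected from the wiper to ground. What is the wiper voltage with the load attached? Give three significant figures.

V ≈ 1.56 V

The wiper splits the pot into (1−α)R = 60.15 kΩ above and αR = 38.95 kΩ below.
Lower section ‖ load = 33.55 kΩ.
V_wiper = 4.36 × 33.55/(60.15 + 33.55) = 1.56 V.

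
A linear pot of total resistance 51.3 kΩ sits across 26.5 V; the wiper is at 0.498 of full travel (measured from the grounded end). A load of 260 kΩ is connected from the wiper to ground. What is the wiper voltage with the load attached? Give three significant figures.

The wiper splits the pot into (1−α)R = 25.75 kΩ above and αR = 25.55 kΩ below.
Lower section ‖ load = 23.26 kΩ.
V_wiper = 26.5 × 23.26/(25.75 + 23.26) = 12.6 V.

V ≈ 12.6 V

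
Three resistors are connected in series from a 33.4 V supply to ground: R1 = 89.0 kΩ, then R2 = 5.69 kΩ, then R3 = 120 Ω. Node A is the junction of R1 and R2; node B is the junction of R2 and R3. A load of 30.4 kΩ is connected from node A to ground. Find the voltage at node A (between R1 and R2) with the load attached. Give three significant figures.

V ≈ 1.74 V

Below node A the series string R2+R3 = 5810 Ω sits in parallel with the 30400 Ω load: 4878 Ω.
V_A = 33.4 × 4878/(89000 + 4878) = 1.74 V.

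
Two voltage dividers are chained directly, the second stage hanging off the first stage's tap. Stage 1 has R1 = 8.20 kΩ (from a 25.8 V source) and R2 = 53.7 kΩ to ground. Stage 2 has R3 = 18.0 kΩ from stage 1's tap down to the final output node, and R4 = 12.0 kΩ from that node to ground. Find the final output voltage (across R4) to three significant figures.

Stage 2 presents R3+R4 = 30.00 kΩ as a load on stage 1's tap.
Stage 1's lower leg becomes R2‖(R3+R4) = 19.25 kΩ, so V_mid = 25.8 × 19.25/27.45 = 18.09 V.
Stage 2 is itself unloaded: V_out = V_mid × R4/(R3+R4) = 18.09 × 12.0/30.00 = 7.24 V.

V_out ≈ 7.24 V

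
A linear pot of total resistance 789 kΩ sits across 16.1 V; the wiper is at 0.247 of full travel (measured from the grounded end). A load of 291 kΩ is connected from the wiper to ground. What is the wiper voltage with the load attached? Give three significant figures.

V ≈ 2.64 V

The wiper splits the pot into (1−α)R = 594.1 kΩ above and αR = 194.9 kΩ below.
Lower section ‖ load = 116.7 kΩ.
V_wiper = 16.1 × 116.7/(594.1 + 116.7) = 2.64 V.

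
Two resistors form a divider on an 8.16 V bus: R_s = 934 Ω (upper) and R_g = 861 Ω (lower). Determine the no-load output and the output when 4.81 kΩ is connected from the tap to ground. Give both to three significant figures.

Unloaded: 3.91 V; loaded: 3.58 V

Open-circuit: V = 8.16 × 861/(934 + 861) = 3.91 V.
With the load, R_g becomes R_g‖R_L = 730.3 Ω, so V = 8.16 × 730.3/1664 = 3.58 V.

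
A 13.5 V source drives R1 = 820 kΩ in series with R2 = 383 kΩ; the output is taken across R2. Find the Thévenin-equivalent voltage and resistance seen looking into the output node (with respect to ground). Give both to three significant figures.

V_th = 4.30 V, R_th = 261 kΩ

V_th is the open-circuit tap voltage: 13.5 × 383/(820 + 383) = 4.30 V.
With the supply zeroed, R1 and R2 appear in parallel from the tap: R_th = R1‖R2 = (820 × 383)/1203 = 261 kΩ.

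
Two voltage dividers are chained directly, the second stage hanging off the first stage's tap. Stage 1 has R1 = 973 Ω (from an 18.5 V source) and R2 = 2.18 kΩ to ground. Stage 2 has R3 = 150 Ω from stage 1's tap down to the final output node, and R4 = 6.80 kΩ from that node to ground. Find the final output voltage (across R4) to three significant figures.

V_out ≈ 11.4 V

Stage 2 presents R3+R4 = 6950 Ω as a load on stage 1's tap.
Stage 1's lower leg becomes R2‖(R3+R4) = 1659 Ω, so V_mid = 18.5 × 1659/2632 = 11.66 V.
Stage 2 is itself unloaded: V_out = V_mid × R4/(R3+R4) = 11.66 × 6800/6950 = 11.4 V.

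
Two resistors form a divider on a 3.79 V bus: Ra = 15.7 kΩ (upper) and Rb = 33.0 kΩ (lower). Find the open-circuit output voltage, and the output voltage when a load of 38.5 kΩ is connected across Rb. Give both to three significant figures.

Unloaded: 2.57 V; loaded: 2.01 V

Open-circuit: V = 3.79 × 33.0/(15.7 + 33.0) = 2.57 V.
With the load, Rb becomes Rb‖R_L = 17.77 kΩ, so V = 3.79 × 17.77/33.47 = 2.01 V.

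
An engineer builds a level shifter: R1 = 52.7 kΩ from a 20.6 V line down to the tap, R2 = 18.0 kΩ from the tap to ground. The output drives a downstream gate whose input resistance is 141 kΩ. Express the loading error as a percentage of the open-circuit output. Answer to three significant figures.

The divider's output (Thévenin) resistance is R1‖R2 = 13.42 kΩ.
Fractional drop under load = R_th/(R_th + R_L) = 13.42 / (13.42 + 141) = 0.08689.
So the output falls by 8.69 %.

8.69 %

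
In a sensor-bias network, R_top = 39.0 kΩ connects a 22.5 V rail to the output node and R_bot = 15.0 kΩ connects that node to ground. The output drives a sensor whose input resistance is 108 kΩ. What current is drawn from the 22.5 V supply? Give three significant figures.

R_bot‖R_L = 13.17 kΩ, so the source sees R_top + R_bot‖R_L = 52.17 kΩ.
I = 22.5 V / 52.17 kΩ = 0.431 mA.

I ≈ 0.431 mA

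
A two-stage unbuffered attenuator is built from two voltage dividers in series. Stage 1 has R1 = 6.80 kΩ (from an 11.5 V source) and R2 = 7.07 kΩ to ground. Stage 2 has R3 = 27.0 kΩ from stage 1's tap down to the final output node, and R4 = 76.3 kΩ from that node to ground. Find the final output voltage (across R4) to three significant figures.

V_out ≈ 4.19 V

Stage 2 presents R3+R4 = 103.3 kΩ as a load on stage 1's tap.
Stage 1's lower leg becomes R2‖(R3+R4) = 6.617 kΩ, so V_mid = 11.5 × 6.617/13.42 = 5.672 V.
Stage 2 is itself unloaded: V_out = V_mid × R4/(R3+R4) = 5.672 × 76.3/103.3 = 4.19 V.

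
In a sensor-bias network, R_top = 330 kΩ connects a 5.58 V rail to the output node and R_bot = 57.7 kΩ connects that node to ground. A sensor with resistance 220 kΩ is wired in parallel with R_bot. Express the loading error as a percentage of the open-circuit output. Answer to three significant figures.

18.2 %

The divider's output (Thévenin) resistance is R_top‖R_bot = 49.11 kΩ.
Fractional drop under load = R_th/(R_th + R_L) = 49.11 / (49.11 + 220) = 0.1825.
So the output falls by 18.2 %.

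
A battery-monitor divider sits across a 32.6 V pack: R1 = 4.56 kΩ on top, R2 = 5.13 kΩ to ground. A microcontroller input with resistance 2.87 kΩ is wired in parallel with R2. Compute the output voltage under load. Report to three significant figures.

V_out ≈ 9.37 V

The load sits in parallel with R2: R2‖R_L = (5.13 × 2.87) / (5.13 + 2.87) = 1.840 kΩ.
V_out = 32.6 × 1.840 / (4.56 + 1.840) = 32.6 × 1.840/6.400 = 9.37 V.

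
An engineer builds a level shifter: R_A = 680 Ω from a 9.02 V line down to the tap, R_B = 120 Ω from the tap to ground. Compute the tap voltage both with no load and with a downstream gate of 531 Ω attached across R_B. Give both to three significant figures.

Unloaded: 1.35 V; loaded: 1.13 V

Open-circuit: V = 9.02 × 120/(680 + 120) = 1.35 V.
With the load, R_B becomes R_B‖R_L = 97.88 Ω, so V = 9.02 × 97.88/777.9 = 1.13 V.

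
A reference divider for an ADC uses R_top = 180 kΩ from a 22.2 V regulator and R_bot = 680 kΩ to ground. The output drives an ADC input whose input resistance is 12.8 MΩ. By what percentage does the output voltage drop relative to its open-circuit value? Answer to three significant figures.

1.10 %

The divider's output (Thévenin) resistance is R_top‖R_bot = 142.3 kΩ.
Fractional drop under load = R_th/(R_th + R_L) = 142.3 / (142.3 + 12800) = 0.01100.
So the output falls by 1.10 %.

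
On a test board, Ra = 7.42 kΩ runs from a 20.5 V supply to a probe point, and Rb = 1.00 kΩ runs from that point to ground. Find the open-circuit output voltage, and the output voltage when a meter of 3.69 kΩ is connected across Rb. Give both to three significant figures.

Open-circuit: V = 20.5 × 1.00/(7.42 + 1.00) = 2.43 V.
With the load, Rb becomes Rb‖R_L = 0.7868 kΩ, so V = 20.5 × 0.7868/8.207 = 1.97 V.

Unloaded: 2.43 V; loaded: 1.97 V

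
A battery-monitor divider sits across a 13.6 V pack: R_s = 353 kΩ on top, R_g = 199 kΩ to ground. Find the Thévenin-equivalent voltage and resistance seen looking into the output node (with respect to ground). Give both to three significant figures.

V_th = 4.90 V, R_th = 127 kΩ

V_th is the open-circuit tap voltage: 13.6 × 199/(353 + 199) = 4.90 V.
With the supply zeroed, R_s and R_g appear in parallel from the tap: R_th = R_s‖R_g = (353 × 199)/552.0 = 127 kΩ.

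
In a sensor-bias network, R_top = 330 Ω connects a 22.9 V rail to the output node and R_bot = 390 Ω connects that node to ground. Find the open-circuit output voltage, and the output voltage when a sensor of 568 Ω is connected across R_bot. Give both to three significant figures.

Open-circuit: V = 22.9 × 390/(330 + 390) = 12.4 V.
With the load, R_bot becomes R_bot‖R_L = 231.2 Ω, so V = 22.9 × 231.2/561.2 = 9.43 V.

Unloaded: 12.4 V; loaded: 9.43 V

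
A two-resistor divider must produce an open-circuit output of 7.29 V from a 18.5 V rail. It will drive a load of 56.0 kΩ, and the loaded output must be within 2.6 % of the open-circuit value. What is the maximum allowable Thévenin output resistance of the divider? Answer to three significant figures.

R_th ≤ 1.49 kΩ

Loading drop = R_th/(R_th + R_L) ≤ 0.0260, so R_th ≤ R_L · ε/(1−ε) = 56.0 kΩ × 0.0260/0.9740 = 1.49 kΩ.
(Any R1, R2 with R2/(R1+R2) = 0.394 and R1‖R2 ≤ 1.49 kΩ will meet the spec.)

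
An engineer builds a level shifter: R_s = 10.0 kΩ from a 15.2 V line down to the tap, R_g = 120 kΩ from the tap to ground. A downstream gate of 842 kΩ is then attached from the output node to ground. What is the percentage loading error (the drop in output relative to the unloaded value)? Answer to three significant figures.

The divider's output (Thévenin) resistance is R_s‖R_g = 9.231 kΩ.
Fractional drop under load = R_th/(R_th + R_L) = 9.231 / (9.231 + 842) = 0.01084.
So the output falls by 1.08 %.

1.08 %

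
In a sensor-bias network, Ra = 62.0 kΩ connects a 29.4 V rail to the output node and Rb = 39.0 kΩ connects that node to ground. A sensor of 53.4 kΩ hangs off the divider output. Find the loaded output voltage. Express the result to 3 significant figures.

V_out ≈ 7.84 V

The load sits in parallel with Rb: Rb‖R_L = (39.0 × 53.4) / (39.0 + 53.4) = 22.54 kΩ.
V_out = 29.4 × 22.54 / (62.0 + 22.54) = 29.4 × 22.54/84.54 = 7.84 V.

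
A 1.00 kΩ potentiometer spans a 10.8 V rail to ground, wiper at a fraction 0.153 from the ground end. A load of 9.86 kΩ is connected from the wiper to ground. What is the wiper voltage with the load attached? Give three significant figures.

V ≈ 1.63 V

The wiper splits the pot into (1−α)R = 847.0 Ω above and αR = 153.0 Ω below.
Lower section ‖ load = 150.7 Ω.
V_wiper = 10.8 × 150.7/(847.0 + 150.7) = 1.63 V.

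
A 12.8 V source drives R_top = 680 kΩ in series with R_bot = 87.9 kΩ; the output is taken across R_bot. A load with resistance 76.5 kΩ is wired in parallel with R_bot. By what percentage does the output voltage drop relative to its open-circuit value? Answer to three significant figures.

50.4 %

Unloaded V = 12.8 × 87.9/767.9 = 1.465 V.
Loaded: R_bot‖R_L = 40.90 kΩ, giving V = 12.8 × 40.90/720.9 = 0.7262 V.
Drop = (1.465 − 0.7262) / 1.465 = 50.4 %.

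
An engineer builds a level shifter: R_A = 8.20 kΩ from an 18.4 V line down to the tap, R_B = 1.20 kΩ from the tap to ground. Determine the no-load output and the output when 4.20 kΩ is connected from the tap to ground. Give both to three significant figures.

Open-circuit: V = 18.4 × 1.20/(8.20 + 1.20) = 2.35 V.
With the load, R_B becomes R_B‖R_L = 0.9333 kΩ, so V = 18.4 × 0.9333/9.133 = 1.88 V.

Unloaded: 2.35 V; loaded: 1.88 V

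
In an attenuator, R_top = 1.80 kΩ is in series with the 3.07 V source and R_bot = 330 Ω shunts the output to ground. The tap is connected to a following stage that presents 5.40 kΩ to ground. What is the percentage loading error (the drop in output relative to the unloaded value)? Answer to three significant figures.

4.91 %

The divider's output (Thévenin) resistance is R_top‖R_bot = 278.9 Ω.
Fractional drop under load = R_th/(R_th + R_L) = 278.9 / (278.9 + 5400) = 0.04911.
So the output falls by 4.91 %.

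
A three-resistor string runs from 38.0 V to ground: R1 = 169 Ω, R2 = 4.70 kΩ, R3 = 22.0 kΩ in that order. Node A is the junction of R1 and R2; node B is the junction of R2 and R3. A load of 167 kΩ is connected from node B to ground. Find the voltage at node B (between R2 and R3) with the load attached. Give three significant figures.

V ≈ 30.4 V

At node B, R3 is in parallel with the load: R3‖R_L = 19440 Ω.
Below node A the resistance is R2 + (R3‖R_L) = 24140 Ω, so V_A = 38.0 × 24140/24310 = 37.74 V.
Then V_B = V_A × (R3‖R_L)/(R2 + R3‖R_L) = 37.74 × 19440/24140 = 30.4 V.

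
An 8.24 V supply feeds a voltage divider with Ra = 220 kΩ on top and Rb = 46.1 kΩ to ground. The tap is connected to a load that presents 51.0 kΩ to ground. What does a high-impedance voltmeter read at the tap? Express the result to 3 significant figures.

The load sits in parallel with Rb: Rb‖R_L = (46.1 × 51.0) / (46.1 + 51.0) = 24.21 kΩ.
V_out = 8.24 × 24.21 / (220 + 24.21) = 8.24 × 24.21/244.2 = 0.817 V.

V_out ≈ 0.817 V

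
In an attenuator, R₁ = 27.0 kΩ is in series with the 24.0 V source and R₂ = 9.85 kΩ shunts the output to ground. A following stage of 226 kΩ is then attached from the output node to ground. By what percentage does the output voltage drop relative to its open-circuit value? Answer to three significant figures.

The divider's output (Thévenin) resistance is R₁‖R₂ = 7.217 kΩ.
Fractional drop under load = R_th/(R_th + R_L) = 7.217 / (7.217 + 226) = 0.03095.
So the output falls by 3.09 %.

3.09 %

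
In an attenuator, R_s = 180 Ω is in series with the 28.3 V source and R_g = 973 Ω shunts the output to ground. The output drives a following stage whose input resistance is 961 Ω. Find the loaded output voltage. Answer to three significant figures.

The load sits in parallel with R_g: R_g‖R_L = (973 × 961) / (973 + 961) = 483.5 Ω.
V_out = 28.3 × 483.5 / (180 + 483.5) = 28.3 × 483.5/663.5 = 20.6 V.

V_out ≈ 20.6 V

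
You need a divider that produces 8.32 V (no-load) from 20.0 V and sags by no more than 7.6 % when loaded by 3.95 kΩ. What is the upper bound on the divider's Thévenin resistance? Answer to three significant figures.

Loading drop = R_th/(R_th + R_L) ≤ 0.0760, so R_th ≤ R_L · ε/(1−ε) = 3.95 kΩ × 0.0760/0.9240 = 325 Ω.
(Any R1, R2 with R2/(R1+R2) = 0.416 and R1‖R2 ≤ 325 Ω will meet the spec.)

R_th ≤ 325 Ω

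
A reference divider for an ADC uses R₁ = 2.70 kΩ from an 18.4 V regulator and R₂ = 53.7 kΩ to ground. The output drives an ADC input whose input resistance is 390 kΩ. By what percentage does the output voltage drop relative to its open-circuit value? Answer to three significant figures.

The divider's output (Thévenin) resistance is R₁‖R₂ = 2.571 kΩ.
Fractional drop under load = R_th/(R_th + R_L) = 2.571 / (2.571 + 390) = 0.006548.
So the output falls by 0.655 %.

0.655 %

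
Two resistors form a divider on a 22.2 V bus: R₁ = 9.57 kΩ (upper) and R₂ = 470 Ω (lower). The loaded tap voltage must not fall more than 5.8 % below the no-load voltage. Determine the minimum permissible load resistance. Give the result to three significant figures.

Output resistance R_th = R₁‖R₂ = (9570 × 470)/10040 = 448.0 Ω.
The fractional drop is R_th/(R_th + R_L); requiring this ≤ 0.0580 gives R_L ≥ R_th(1/0.0580 − 1) = 448.0 × 16.24 = 7.28 kΩ.

R_L(min) ≈ 7.28 kΩ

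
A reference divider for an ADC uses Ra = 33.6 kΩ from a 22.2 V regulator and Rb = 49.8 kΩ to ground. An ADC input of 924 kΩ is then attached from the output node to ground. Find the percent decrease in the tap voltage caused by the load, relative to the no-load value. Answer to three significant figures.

The divider's output (Thévenin) resistance is Ra‖Rb = 20.06 kΩ.
Fractional drop under load = R_th/(R_th + R_L) = 20.06 / (20.06 + 924) = 0.02125.
So the output falls by 2.13 %.

2.13 %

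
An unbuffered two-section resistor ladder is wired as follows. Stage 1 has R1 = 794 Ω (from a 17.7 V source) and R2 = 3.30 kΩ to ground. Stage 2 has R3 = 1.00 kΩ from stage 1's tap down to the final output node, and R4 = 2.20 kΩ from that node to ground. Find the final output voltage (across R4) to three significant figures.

Stage 2 presents R3+R4 = 3200 Ω as a load on stage 1's tap.
Stage 1's lower leg becomes R2‖(R3+R4) = 1625 Ω, so V_mid = 17.7 × 1625/2419 = 11.89 V.
Stage 2 is itself unloaded: V_out = V_mid × R4/(R3+R4) = 11.89 × 2200/3200 = 8.17 V.

V_out ≈ 8.17 V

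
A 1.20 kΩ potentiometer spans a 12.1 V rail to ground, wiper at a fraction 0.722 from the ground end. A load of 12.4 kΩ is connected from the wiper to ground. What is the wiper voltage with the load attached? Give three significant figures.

V ≈ 8.57 V

The wiper splits the pot into (1−α)R = 333.6 Ω above and αR = 866.4 Ω below.
Lower section ‖ load = 809.8 Ω.
V_wiper = 12.1 × 809.8/(333.6 + 809.8) = 8.57 V.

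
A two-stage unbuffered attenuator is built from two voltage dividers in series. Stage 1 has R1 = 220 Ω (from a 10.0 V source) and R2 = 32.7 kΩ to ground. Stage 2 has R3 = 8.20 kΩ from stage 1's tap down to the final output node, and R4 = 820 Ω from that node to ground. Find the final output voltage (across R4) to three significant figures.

V_out ≈ 0.882 V

Stage 2 presents R3+R4 = 9020 Ω as a load on stage 1's tap.
Stage 1's lower leg becomes R2‖(R3+R4) = 7070 Ω, so V_mid = 10.0 × 7070/7290 = 9.698 V.
Stage 2 is itself unloaded: V_out = V_mid × R4/(R3+R4) = 9.698 × 820/9020 = 0.882 V.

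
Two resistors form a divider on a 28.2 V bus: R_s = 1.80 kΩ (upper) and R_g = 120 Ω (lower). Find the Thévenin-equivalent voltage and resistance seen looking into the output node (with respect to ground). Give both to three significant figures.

V_th is the open-circuit tap voltage: 28.2 × 120/(1800 + 120) = 1.76 V.
With the supply zeroed, R_s and R_g appear in parallel from the tap: R_th = R_s‖R_g = (1800 × 120)/1920 = 112 Ω.

V_th = 1.76 V, R_th = 112 Ω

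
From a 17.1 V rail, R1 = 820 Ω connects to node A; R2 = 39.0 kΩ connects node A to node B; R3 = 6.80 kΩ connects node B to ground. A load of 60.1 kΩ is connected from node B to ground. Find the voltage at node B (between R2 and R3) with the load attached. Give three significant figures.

At node B, R3 is in parallel with the load: R3‖R_L = 6109 Ω.
Below node A the resistance is R2 + (R3‖R_L) = 45110 Ω, so V_A = 17.1 × 45110/45930 = 16.79 V.
Then V_B = V_A × (R3‖R_L)/(R2 + R3‖R_L) = 16.79 × 6109/45110 = 2.27 V.

V ≈ 2.27 V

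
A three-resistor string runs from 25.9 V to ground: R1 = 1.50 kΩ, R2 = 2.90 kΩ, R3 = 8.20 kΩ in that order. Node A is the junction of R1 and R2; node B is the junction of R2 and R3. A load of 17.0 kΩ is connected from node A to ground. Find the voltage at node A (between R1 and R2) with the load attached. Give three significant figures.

V ≈ 21.2 V

Below node A the series string R2+R3 = 11.10 kΩ sits in parallel with the 17.0 kΩ load: 6.715 kΩ.
V_A = 25.9 × 6.715/(1.50 + 6.715) = 21.2 V.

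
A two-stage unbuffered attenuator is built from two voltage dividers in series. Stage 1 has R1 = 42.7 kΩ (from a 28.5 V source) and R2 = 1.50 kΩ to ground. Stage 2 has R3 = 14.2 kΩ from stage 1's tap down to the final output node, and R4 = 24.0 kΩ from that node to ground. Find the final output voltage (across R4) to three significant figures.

Stage 2 presents R3+R4 = 38.20 kΩ as a load on stage 1's tap.
Stage 1's lower leg becomes R2‖(R3+R4) = 1.443 kΩ, so V_mid = 28.5 × 1.443/44.14 = 0.9318 V.
Stage 2 is itself unloaded: V_out = V_mid × R4/(R3+R4) = 0.9318 × 24.0/38.20 = 0.585 V.

V_out ≈ 0.585 V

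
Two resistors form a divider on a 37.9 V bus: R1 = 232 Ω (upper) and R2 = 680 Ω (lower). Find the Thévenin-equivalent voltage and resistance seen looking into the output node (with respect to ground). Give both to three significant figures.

V_th is the open-circuit tap voltage: 37.9 × 680/(232 + 680) = 28.3 V.
With the supply zeroed, R1 and R2 appear in parallel from the tap: R_th = R1‖R2 = (232 × 680)/912.0 = 173 Ω.

V_th = 28.3 V, R_th = 173 Ω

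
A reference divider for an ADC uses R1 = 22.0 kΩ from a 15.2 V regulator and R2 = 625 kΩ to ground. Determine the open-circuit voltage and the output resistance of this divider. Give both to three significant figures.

V_th = 14.7 V, R_th = 21.3 kΩ

V_th is the open-circuit tap voltage: 15.2 × 625/(22.0 + 625) = 14.7 V.
With the supply zeroed, R1 and R2 appear in parallel from the tap: R_th = R1‖R2 = (22.0 × 625)/647.0 = 21.3 kΩ.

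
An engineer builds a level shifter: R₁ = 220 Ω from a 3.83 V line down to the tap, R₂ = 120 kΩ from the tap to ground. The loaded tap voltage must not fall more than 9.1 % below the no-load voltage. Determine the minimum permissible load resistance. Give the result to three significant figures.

Output resistance R_th = R₁‖R₂ = (220 × 120000)/120200 = 219.6 Ω.
The fractional drop is R_th/(R_th + R_L); requiring this ≤ 0.0910 gives R_L ≥ R_th(1/0.0910 − 1) = 219.6 × 9.989 = 2.19 kΩ.

R_L(min) ≈ 2.19 kΩ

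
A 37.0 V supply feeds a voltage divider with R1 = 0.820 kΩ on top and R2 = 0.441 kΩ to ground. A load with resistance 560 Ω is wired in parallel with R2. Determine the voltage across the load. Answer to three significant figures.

The load sits in parallel with R2: R2‖R_L = (441 × 560) / (441 + 560) = 246.7 Ω.
V_out = 37.0 × 246.7 / (820 + 246.7) = 37.0 × 246.7/1067 = 8.56 V.

V_out ≈ 8.56 V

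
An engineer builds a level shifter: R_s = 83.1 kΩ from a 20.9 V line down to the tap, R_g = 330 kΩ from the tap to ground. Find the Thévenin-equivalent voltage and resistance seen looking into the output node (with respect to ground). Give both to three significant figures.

V_th = 16.7 V, R_th = 66.4 kΩ

V_th is the open-circuit tap voltage: 20.9 × 330/(83.1 + 330) = 16.7 V.
With the supply zeroed, R_s and R_g appear in parallel from the tap: R_th = R_s‖R_g = (83.1 × 330)/413.1 = 66.4 kΩ.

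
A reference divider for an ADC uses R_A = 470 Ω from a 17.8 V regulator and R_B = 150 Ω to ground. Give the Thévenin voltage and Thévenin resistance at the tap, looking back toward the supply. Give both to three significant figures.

V_th = 4.31 V, R_th = 114 Ω

V_th is the open-circuit tap voltage: 17.8 × 150/(470 + 150) = 4.31 V.
With the supply zeroed, R_A and R_B appear in parallel from the tap: R_th = R_A‖R_B = (470 × 150)/620.0 = 114 Ω.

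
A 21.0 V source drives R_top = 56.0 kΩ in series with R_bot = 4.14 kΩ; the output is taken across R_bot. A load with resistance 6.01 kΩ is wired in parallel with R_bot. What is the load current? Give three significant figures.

R_bot‖R_L = 2.451 kΩ; V_out = 21.0 × 2.451/58.45 = 0.8807 V.
I_L = V_out / R_L = 0.8807 / 6.01 kΩ = 0.147 mA.

I_L ≈ 0.147 mA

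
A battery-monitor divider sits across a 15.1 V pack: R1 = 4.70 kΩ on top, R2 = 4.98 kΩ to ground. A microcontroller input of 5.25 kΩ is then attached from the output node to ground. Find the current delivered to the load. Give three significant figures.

R2‖R_L = 2.556 kΩ; V_out = 15.1 × 2.556/7.256 = 5.319 V.
I_L = V_out / R_L = 5.319 / 5.25 kΩ = 1.01 mA.

I_L ≈ 1.01 mA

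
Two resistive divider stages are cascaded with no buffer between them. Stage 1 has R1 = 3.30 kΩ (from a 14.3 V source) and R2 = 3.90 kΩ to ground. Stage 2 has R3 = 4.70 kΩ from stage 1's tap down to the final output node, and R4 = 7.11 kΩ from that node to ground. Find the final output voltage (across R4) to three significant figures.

V_out ≈ 4.05 V

Stage 2 presents R3+R4 = 11.81 kΩ as a load on stage 1's tap.
Stage 1's lower leg becomes R2‖(R3+R4) = 2.932 kΩ, so V_mid = 14.3 × 2.932/6.232 = 6.728 V.
Stage 2 is itself unloaded: V_out = V_mid × R4/(R3+R4) = 6.728 × 7.11/11.81 = 4.05 V.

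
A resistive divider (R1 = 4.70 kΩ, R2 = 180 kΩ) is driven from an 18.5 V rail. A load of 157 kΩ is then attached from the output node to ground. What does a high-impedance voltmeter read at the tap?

The load sits in parallel with R2: R2‖R_L = (180 × 157) / (180 + 157) = 83.86 kΩ.
V_out = 18.5 × 83.86 / (4.70 + 83.86) = 18.5 × 83.86/88.56 = 17.5 V.

V_out ≈ 17.5 V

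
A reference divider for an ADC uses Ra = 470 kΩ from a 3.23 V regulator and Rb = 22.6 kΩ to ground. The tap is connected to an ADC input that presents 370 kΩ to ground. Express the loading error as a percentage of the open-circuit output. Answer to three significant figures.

The divider's output (Thévenin) resistance is Ra‖Rb = 21.56 kΩ.
Fractional drop under load = R_th/(R_th + R_L) = 21.56 / (21.56 + 370) = 0.05507.
So the output falls by 5.51 %.

5.51 %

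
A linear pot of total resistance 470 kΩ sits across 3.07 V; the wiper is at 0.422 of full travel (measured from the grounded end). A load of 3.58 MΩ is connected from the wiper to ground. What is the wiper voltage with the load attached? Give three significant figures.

V ≈ 1.26 V

The wiper splits the pot into (1−α)R = 271.7 kΩ above and αR = 198.3 kΩ below.
Lower section ‖ load = 187.9 kΩ.
V_wiper = 3.07 × 187.9/(271.7 + 187.9) = 1.26 V.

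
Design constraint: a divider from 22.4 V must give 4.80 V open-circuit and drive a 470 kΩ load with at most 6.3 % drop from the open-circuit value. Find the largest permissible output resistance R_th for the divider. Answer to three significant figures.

R_th ≤ 31.6 kΩ

Loading drop = R_th/(R_th + R_L) ≤ 0.0630, so R_th ≤ R_L · ε/(1−ε) = 470 kΩ × 0.0630/0.9370 = 31.6 kΩ.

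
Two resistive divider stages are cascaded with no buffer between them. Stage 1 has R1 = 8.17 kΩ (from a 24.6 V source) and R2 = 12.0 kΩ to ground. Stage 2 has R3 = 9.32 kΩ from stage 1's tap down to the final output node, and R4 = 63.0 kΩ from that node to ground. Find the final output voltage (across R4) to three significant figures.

V_out ≈ 11.9 V

Stage 2 presents R3+R4 = 72.32 kΩ as a load on stage 1's tap.
Stage 1's lower leg becomes R2‖(R3+R4) = 10.29 kΩ, so V_mid = 24.6 × 10.29/18.46 = 13.71 V.
Stage 2 is itself unloaded: V_out = V_mid × R4/(R3+R4) = 13.71 × 63.0/72.32 = 11.9 V.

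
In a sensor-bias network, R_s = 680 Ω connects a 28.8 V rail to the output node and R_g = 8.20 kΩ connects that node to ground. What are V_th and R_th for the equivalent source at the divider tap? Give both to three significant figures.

V_th is the open-circuit tap voltage: 28.8 × 8200/(680 + 8200) = 26.6 V.
With the supply zeroed, R_s and R_g appear in parallel from the tap: R_th = R_s‖R_g = (680 × 8200)/8880 = 628 Ω.

V_th = 26.6 V, R_th = 628 Ω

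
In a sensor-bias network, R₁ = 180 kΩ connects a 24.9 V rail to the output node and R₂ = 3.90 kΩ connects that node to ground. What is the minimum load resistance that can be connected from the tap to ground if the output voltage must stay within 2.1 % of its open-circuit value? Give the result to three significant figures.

Output resistance R_th = R₁‖R₂ = (180 × 3.90)/183.9 = 3.817 kΩ.
The fractional drop is R_th/(R_th + R_L); requiring this ≤ 0.0210 gives R_L ≥ R_th(1/0.0210 − 1) = 3.817 × 46.62 = 178 kΩ.

R_L(min) ≈ 178 kΩ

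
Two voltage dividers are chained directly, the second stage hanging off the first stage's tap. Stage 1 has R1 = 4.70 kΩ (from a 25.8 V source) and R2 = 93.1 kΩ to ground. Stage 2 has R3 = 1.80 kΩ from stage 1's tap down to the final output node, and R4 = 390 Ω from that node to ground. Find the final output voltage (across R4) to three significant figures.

V_out ≈ 1.44 V

Stage 2 presents R3+R4 = 2190 Ω as a load on stage 1's tap.
Stage 1's lower leg becomes R2‖(R3+R4) = 2140 Ω, so V_mid = 25.8 × 2140/6840 = 8.071 V.
Stage 2 is itself unloaded: V_out = V_mid × R4/(R3+R4) = 8.071 × 390/2190 = 1.44 V.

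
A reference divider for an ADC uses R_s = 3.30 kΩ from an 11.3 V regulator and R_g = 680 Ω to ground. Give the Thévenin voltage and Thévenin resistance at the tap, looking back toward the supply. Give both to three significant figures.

V_th is the open-circuit tap voltage: 11.3 × 680/(3300 + 680) = 1.93 V.
With the supply zeroed, R_s and R_g appear in parallel from the tap: R_th = R_s‖R_g = (3300 × 680)/3980 = 564 Ω.

V_th = 1.93 V, R_th = 564 Ω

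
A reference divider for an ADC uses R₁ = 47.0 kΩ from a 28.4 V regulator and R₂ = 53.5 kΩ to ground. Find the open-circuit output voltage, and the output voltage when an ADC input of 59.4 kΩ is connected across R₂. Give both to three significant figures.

Unloaded: 15.1 V; loaded: 10.6 V

Open-circuit: V = 28.4 × 53.5/(47.0 + 53.5) = 15.1 V.
With the load, R₂ becomes R₂‖R_L = 28.15 kΩ, so V = 28.4 × 28.15/75.15 = 10.6 V.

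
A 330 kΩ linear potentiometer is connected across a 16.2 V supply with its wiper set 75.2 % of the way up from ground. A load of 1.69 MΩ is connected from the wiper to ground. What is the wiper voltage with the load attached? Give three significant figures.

The wiper splits the pot into (1−α)R = 81.84 kΩ above and αR = 248.2 kΩ below.
Lower section ‖ load = 216.4 kΩ.
V_wiper = 16.2 × 216.4/(81.84 + 216.4) = 11.8 V.

V ≈ 11.8 V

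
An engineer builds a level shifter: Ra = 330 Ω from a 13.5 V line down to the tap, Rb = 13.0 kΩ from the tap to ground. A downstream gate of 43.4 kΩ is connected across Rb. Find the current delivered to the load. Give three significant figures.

Rb‖R_L = 10000 Ω; V_out = 13.5 × 10000/10330 = 13.07 V.
I_L = V_out / R_L = 13.07 / 43.4 kΩ = 0.301 mA.

I_L ≈ 0.301 mA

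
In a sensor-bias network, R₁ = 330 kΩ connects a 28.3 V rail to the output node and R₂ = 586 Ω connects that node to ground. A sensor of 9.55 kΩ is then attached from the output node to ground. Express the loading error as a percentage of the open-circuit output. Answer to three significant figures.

The divider's output (Thévenin) resistance is R₁‖R₂ = 585.0 Ω.
Fractional drop under load = R_th/(R_th + R_L) = 585.0 / (585.0 + 9550) = 0.05772.
So the output falls by 5.77 %.

5.77 %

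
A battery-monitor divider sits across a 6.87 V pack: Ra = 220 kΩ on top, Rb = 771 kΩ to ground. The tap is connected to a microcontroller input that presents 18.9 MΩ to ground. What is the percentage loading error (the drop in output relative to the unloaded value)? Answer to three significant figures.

0.897 %

The divider's output (Thévenin) resistance is Ra‖Rb = 171.2 kΩ.
Fractional drop under load = R_th/(R_th + R_L) = 171.2 / (171.2 + 18900) = 0.008975.
So the output falls by 0.897 %.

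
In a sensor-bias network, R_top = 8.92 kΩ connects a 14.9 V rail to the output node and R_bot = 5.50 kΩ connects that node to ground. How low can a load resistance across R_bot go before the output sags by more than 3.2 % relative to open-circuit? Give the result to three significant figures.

Output resistance R_th = R_top‖R_bot = (8.92 × 5.50)/14.42 = 3.402 kΩ.
The fractional drop is R_th/(R_th + R_L); requiring this ≤ 0.0320 gives R_L ≥ R_th(1/0.0320 − 1) = 3.402 × 30.25 = 103 kΩ.

R_L(min) ≈ 103 kΩ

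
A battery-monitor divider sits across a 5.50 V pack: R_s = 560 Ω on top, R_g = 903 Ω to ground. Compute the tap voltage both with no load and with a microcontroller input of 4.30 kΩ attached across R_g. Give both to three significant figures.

Open-circuit: V = 5.50 × 903/(560 + 903) = 3.39 V.
With the load, R_g becomes R_g‖R_L = 746.3 Ω, so V = 5.50 × 746.3/1306 = 3.14 V.

Unloaded: 3.39 V; loaded: 3.14 V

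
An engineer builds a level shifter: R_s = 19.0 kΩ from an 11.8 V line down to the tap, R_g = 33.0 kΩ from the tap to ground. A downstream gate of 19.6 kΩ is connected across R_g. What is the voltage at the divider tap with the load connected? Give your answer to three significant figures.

The load sits in parallel with R_g: R_g‖R_L = (33.0 × 19.6) / (33.0 + 19.6) = 12.30 kΩ.
V_out = 11.8 × 12.30 / (19.0 + 12.30) = 11.8 × 12.30/31.30 = 4.64 V.
(Unloaded it would have been 7.49 V.)

V_out ≈ 4.64 V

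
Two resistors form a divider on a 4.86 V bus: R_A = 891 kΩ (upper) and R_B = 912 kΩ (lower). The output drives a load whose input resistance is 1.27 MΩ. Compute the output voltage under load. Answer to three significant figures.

The load sits in parallel with R_B: R_B‖R_L = (912 × 1270) / (912 + 1270) = 530.8 kΩ.
V_out = 4.86 × 530.8 / (891 + 530.8) = 4.86 × 530.8/1422 = 1.81 V.

V_out ≈ 1.81 V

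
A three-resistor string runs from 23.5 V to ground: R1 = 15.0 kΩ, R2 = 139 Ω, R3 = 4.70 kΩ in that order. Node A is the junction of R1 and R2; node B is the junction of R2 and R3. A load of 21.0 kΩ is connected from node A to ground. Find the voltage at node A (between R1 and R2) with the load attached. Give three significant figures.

Below node A the series string R2+R3 = 4839 Ω sits in parallel with the 21000 Ω load: 3933 Ω.
V_A = 23.5 × 3933/(15000 + 3933) = 4.88 V.

V ≈ 4.88 V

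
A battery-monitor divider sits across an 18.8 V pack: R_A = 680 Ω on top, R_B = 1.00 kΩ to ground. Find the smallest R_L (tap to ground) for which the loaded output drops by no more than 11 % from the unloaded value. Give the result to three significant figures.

R_L(min) ≈ 3.27 kΩ

Output resistance R_th = R_A‖R_B = (680 × 1000)/1680 = 404.8 Ω.
The fractional drop is R_th/(R_th + R_L); requiring this ≤ 0.110 gives R_L ≥ R_th(1/0.110 − 1) = 404.8 × 8.091 = 3.27 kΩ.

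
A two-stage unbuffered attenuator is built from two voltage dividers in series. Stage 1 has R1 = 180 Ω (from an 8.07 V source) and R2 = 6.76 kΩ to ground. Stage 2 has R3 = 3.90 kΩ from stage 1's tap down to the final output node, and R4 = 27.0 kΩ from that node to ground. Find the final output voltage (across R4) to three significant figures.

Stage 2 presents R3+R4 = 30900 Ω as a load on stage 1's tap.
Stage 1's lower leg becomes R2‖(R3+R4) = 5547 Ω, so V_mid = 8.07 × 5547/5727 = 7.816 V.
Stage 2 is itself unloaded: V_out = V_mid × R4/(R3+R4) = 7.816 × 27000/30900 = 6.83 V.

V_out ≈ 6.83 V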